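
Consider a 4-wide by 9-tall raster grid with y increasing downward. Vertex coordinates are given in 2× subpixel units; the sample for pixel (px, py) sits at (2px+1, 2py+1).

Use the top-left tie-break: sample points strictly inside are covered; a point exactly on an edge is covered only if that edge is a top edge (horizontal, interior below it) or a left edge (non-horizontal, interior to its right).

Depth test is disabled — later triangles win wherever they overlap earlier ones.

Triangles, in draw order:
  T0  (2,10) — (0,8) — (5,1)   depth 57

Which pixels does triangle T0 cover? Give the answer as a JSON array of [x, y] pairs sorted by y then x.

T0:
  2·area = 24
  edge (2, 10)→(0, 8): d=(-2,-2) top-left  bias=+0
  edge (0, 8)→(5, 1): d=(5,-7) top-left  bias=+0
  edge (5, 1)→(2, 10): d=(-3,9) right/bottom  bias=-1
    (2,0)@(5, 1): e=[24,0,0] → .  [on edge]
    (1,2)@(3, 5): e=[12,6,6] → X
    (2,2)@(5, 5): e=[16,20,-12] → .
    (0,3)@(1, 7): e=[4,2,18] → X
    (1,3)@(3, 7): e=[8,16,0] → .  [on edge]
    (0,4)@(1, 9): e=[0,12,12] → X  [on edge]
    (1,4)@(3, 9): e=[4,26,-6] → .
    (0,5)@(1, 11): e=[-4,22,6] → .
    (1,5)@(3, 11): e=[0,36,-12] → .  [on edge]
    (0,6)@(1, 13): e=[-8,32,0] → .  [on edge]
    (2,6)@(5, 13): e=[0,60,-36] → .  [on edge]
    (3,7)@(7, 15): e=[0,84,-60] → .  [on edge]
  covered (3 px):
    . . . .
    . . . .
    . X . .
    X . . .
    X . . .
    . . . .
    . . . .
    . . . .
    . . . .

Answer: [[1,2],[0,3],[0,4]]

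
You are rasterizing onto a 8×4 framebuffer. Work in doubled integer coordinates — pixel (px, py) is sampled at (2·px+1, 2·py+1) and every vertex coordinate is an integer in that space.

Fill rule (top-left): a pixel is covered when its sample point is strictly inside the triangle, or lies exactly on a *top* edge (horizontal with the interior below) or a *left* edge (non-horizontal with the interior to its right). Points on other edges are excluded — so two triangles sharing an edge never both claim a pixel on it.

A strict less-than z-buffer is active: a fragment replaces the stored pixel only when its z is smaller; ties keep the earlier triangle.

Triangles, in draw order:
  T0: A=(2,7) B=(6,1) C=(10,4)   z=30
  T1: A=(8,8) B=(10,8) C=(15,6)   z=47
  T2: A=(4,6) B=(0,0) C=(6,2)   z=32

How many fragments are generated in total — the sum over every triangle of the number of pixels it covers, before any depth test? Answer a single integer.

T0:
  2·area = 36
  edge (2, 7)→(6, 1): d=(4,-6) top-left  bias=+0
  edge (6, 1)→(10, 4): d=(4,3) right/bottom  bias=-1
  edge (10, 4)→(2, 7): d=(-8,3) right/bottom  bias=-1
    (2,1)@(5, 3): e=[2,11,23] → X
    (3,1)@(7, 3): e=[14,5,17] → X
    (4,1)@(9, 3): e=[26,-1,11] → .
    (2,2)@(5, 5): e=[10,19,7] → X
    (4,2)@(9, 5): e=[34,7,-5] → .
    (2,3)@(5, 7): e=[18,27,-9] → .
    (3,3)@(7, 7): e=[30,21,-15] → .
  covered (4 px):
    . . . . . . . .
    . . X X . . . .
    . . X X . . . .
    . . . . . . . .
T1:
  2·area = 4  (B↔C swapped to make it positive)
  edge (8, 8)→(15, 6): d=(7,-2) top-left  bias=+0
  edge (15, 6)→(10, 8): d=(-5,2) right/bottom  bias=-1
  edge (10, 8)→(8, 8): d=(-2,0) right/bottom  bias=-1
  covered (0 px):
    . . . . . . . .
    . . . . . . . .
    . . . . . . . .
    . . . . . . . .
T2:
  2·area = 28
  edge (4, 6)→(0, 0): d=(-4,-6) top-left  bias=+0
  edge (0, 0)→(6, 2): d=(6,2) right/bottom  bias=-1
  edge (6, 2)→(4, 6): d=(-2,4) right/bottom  bias=-1
    (0,0)@(1, 1): e=[2,4,22] → X
    (1,0)@(3, 1): e=[14,0,14] → .  [on edge]
    (0,1)@(1, 3): e=[-6,16,18] → .
    (1,1)@(3, 3): e=[6,12,10] → X
    (2,1)@(5, 3): e=[18,8,2] → X
    (3,1)@(7, 3): e=[30,4,-6] → .
    (4,1)@(9, 3): e=[42,0,-14] → .  [on edge]
    (1,2)@(3, 5): e=[-2,24,6] → .
    (2,2)@(5, 5): e=[10,20,-2] → .
    (7,2)@(15, 5): e=[70,0,-42] → .  [on edge]
  covered (3 px):
    X . . . . . . .
    . X X . . . . .
    . . . . . . . .
    . . . . . . . .

Answer: 7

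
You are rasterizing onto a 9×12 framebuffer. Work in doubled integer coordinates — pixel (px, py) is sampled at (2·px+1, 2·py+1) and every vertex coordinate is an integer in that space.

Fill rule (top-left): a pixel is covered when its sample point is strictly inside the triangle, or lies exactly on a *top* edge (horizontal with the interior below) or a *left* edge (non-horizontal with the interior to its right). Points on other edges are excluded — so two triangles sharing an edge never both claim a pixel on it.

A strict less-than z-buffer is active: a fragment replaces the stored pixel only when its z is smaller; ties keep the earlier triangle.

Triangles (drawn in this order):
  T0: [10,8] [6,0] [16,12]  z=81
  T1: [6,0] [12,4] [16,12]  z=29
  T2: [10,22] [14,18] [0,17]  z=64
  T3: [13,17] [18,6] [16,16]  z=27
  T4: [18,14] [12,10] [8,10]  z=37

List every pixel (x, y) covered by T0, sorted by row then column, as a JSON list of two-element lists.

T0:
  2·area = 32
  edge (10, 8)→(6, 0): d=(-4,-8) top-left  bias=+0
  edge (6, 0)→(16, 12): d=(10,12) right/bottom  bias=-1
  edge (16, 12)→(10, 8): d=(-6,-4) top-left  bias=+0
    (4,2)@(9, 5): e=[4,14,14] → █
    (5,2)@(11, 5): e=[20,-10,22] → ·
    (4,3)@(9, 7): e=[-4,34,2] → ·
    (5,3)@(11, 7): e=[12,10,10] → █
    (6,3)@(13, 7): e=[28,-14,18] → ·
    (5,4)@(11, 9): e=[4,30,-2] → ·
    (6,4)@(13, 9): e=[20,6,6] → █
    (7,4)@(15, 9): e=[36,-18,14] → ·
    (6,5)@(13, 11): e=[12,26,-6] → ·
    (7,5)@(15, 11): e=[28,2,2] → █
    (8,5)@(17, 11): e=[44,-22,10] → ·
    (7,6)@(15, 13): e=[20,22,-10] → ·
  covered (4 px):
    · · · · · · · · ·
    · · · · · · · · ·
    · · · · █ · · · ·
    · · · · · █ · · ·
    · · · · · · █ · ·
    · · · · · · · █ ·
    · · · · · · · · ·
    · · · · · · · · ·
    · · · · · · · · ·
    · · · · · · · · ·
    · · · · · · · · ·
    · · · · · · · · ·
T1:
  2·area = 32
  edge (6, 0)→(12, 4): d=(6,4) right/bottom  bias=-1
  edge (12, 4)→(16, 12): d=(4,8) right/bottom  bias=-1
  edge (16, 12)→(6, 0): d=(-10,-12) top-left  bias=+0
    (3,0)@(7, 1): e=[2,28,2] → █
    (4,0)@(9, 1): e=[-6,12,26] → ·
    (3,1)@(7, 3): e=[14,36,-18] → ·
    (4,1)@(9, 3): e=[6,20,6] → █
    (5,1)@(11, 3): e=[-2,4,30] → ·
    (4,2)@(9, 5): e=[18,28,-14] → ·
    (5,2)@(11, 5): e=[10,12,10] → █
    (6,2)@(13, 5): e=[2,-4,34] → ·
    (5,3)@(11, 7): e=[22,20,-10] → ·
    (6,3)@(13, 7): e=[14,4,14] → █
    (7,3)@(15, 7): e=[6,-12,38] → ·
    (6,4)@(13, 9): e=[26,12,-6] → ·
  covered (4 px):
    · · · █ · · · · ·
    · · · · █ · · · ·
    · · · · · █ · · ·
    · · · · · · █ · ·
    · · · · · · · · ·
    · · · · · · · · ·
    · · · · · · · · ·
    · · · · · · · · ·
    · · · · · · · · ·
    · · · · · · · · ·
    · · · · · · · · ·
    · · · · · · · · ·
T2:
  2·area = 60  (B↔C swapped to make it positive)
  edge (10, 22)→(0, 17): d=(-10,-5) top-left  bias=+0
  edge (0, 17)→(14, 18): d=(14,1) right/bottom  bias=-1
  edge (14, 18)→(10, 22): d=(-4,4) right/bottom  bias=-1
    (8,7)@(17, 15): e=[105,-45,0] → ·  [on edge]
    (7,8)@(15, 17): e=[75,-15,0] → ·  [on edge]
    (2,9)@(5, 19): e=[5,23,32] → █
    (3,9)@(7, 19): e=[15,21,24] → █
    (4,9)@(9, 19): e=[25,19,16] → █
    (5,9)@(11, 19): e=[35,17,8] → █
    (6,9)@(13, 19): e=[45,15,0] → ·  [on edge]
    (2,10)@(5, 21): e=[-15,51,24] → ·
    (3,10)@(7, 21): e=[-5,49,16] → ·
    (4,10)@(9, 21): e=[5,47,8] → █
    (5,10)@(11, 21): e=[15,45,0] → ·  [on edge]
    (4,11)@(9, 23): e=[-15,75,0] → ·  [on edge]
  covered (5 px):
    · · · · · · · · ·
    · · · · · · · · ·
    · · · · · · · · ·
    · · · · · · · · ·
    · · · · · · · · ·
    · · · · · · · · ·
    · · · · · · · · ·
    · · · · · · · · ·
    · · · · · · · · ·
    · · █ █ █ █ · · ·
    · · · · █ · · · ·
    · · · · · · · · ·
T3:
  2·area = 28
  edge (13, 17)→(18, 6): d=(5,-11) top-left  bias=+0
  edge (18, 6)→(16, 16): d=(-2,10) right/bottom  bias=-1
  edge (16, 16)→(13, 17): d=(-3,1) right/bottom  bias=-1
    (8,4)@(17, 9): e=[4,4,20] → █
    (8,5)@(17, 11): e=[14,0,14] → ·  [on edge]
    (7,6)@(15, 13): e=[2,16,10] → █
    (8,6)@(17, 13): e=[24,-4,8] → ·
    (7,7)@(15, 15): e=[12,12,4] → █
    (8,7)@(17, 15): e=[34,-8,2] → ·
    (6,8)@(13, 17): e=[0,28,0] → ·  [on edge]
    (7,8)@(15, 17): e=[22,8,-2] → ·
    (3,9)@(7, 19): e=[-56,84,0] → ·  [on edge]
    (0,10)@(1, 21): e=[-112,140,0] → ·  [on edge]
    (7,10)@(15, 21): e=[42,0,-14] → ·  [on edge]
  covered (3 px):
    · · · · · · · · ·
    · · · · · · · · ·
    · · · · · · · · ·
    · · · · · · · · ·
    · · · · · · · · █
    · · · · · · · · ·
    · · · · · · · █ ·
    · · · · · · · █ ·
    · · · · · · · · ·
    · · · · · · · · ·
    · · · · · · · · ·
    · · · · · · · · ·
T4:
  2·area = 16  (B↔C swapped to make it positive)
  edge (18, 14)→(8, 10): d=(-10,-4) top-left  bias=+0
  edge (8, 10)→(12, 10): d=(4,0) top-left  bias=+0
  edge (12, 10)→(18, 14): d=(6,4) right/bottom  bias=-1
    (5,5)@(11, 11): e=[2,4,10] → █
    (6,5)@(13, 11): e=[10,4,2] → █
    (7,5)@(15, 11): e=[18,4,-6] → ·
    (5,6)@(11, 13): e=[-18,12,22] → ·
    (6,6)@(13, 13): e=[-10,12,14] → ·
  covered (2 px):
    · · · · · · · · ·
    · · · · · · · · ·
    · · · · · · · · ·
    · · · · · · · · ·
    · · · · · · · · ·
    · · · · · █ █ · ·
    · · · · · · · · ·
    · · · · · · · · ·
    · · · · · · · · ·
    · · · · · · · · ·
    · · · · · · · · ·
    · · · · · · · · ·

Result: [[4,2],[5,3],[6,4],[7,5]]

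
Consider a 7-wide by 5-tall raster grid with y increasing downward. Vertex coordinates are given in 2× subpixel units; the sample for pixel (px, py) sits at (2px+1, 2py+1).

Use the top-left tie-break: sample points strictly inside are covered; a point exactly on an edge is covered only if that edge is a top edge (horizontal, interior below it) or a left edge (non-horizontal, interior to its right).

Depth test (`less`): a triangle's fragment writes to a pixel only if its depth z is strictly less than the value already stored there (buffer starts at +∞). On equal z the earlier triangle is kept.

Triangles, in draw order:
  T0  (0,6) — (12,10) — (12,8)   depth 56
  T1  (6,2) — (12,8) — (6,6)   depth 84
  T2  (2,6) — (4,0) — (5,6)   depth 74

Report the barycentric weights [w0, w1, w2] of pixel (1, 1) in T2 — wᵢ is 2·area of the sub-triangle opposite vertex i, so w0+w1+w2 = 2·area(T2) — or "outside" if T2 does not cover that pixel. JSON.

T0:
  2·area = 24  (B↔C swapped to make it positive)
  edge (0, 6)→(12, 8): d=(12,2) right/bottom  bias=-1
  edge (12, 8)→(12, 10): d=(0,2) right/bottom  bias=-1
  edge (12, 10)→(0, 6): d=(-12,-4) top-left  bias=+0
    (1,3)@(3, 7): e=[6,18,0] → #  [on edge]
    (2,3)@(5, 7): e=[2,14,8] → #
    (3,3)@(7, 7): e=[-2,10,16] → ·
    (1,4)@(3, 9): e=[30,18,-24] → ·
    (2,4)@(5, 9): e=[26,14,-16] → ·
    (4,4)@(9, 9): e=[18,6,0] → #  [on edge]
    (5,4)@(11, 9): e=[14,2,8] → #
    (6,4)@(13, 9): e=[10,-2,16] → ·
  covered (4 px):
    · · · · · · ·
    · · · · · · ·
    · · · · · · ·
    · # # · · · ·
    · · · · # # ·
T1:
  2·area = 24
  edge (6, 2)→(12, 8): d=(6,6) right/bottom  bias=-1
  edge (12, 8)→(6, 6): d=(-6,-2) top-left  bias=+0
  edge (6, 6)→(6, 2): d=(0,-4) top-left  bias=+0
    (2,0)@(5, 1): e=[0,28,-4] → ·  [on edge]
    (3,1)@(7, 3): e=[0,20,4] → ·  [on edge]
    (1,2)@(3, 5): e=[36,0,-12] → ·  [on edge]
    (3,2)@(7, 5): e=[12,8,4] → #
    (4,2)@(9, 5): e=[0,12,12] → ·  [on edge]
    (3,3)@(7, 7): e=[24,-4,4] → ·
    (4,3)@(9, 7): e=[12,0,12] → #  [on edge]
    (5,3)@(11, 7): e=[0,4,20] → ·  [on edge]
    (4,4)@(9, 9): e=[24,-12,12] → ·
    (6,4)@(13, 9): e=[0,-4,28] → ·  [on edge]
  covered (2 px):
    · · · · · · ·
    · · · · · · ·
    · · · # · · ·
    · · · · # · ·
    · · · · · · ·
T2:
  2·area = 18
  edge (2, 6)→(4, 0): d=(2,-6) top-left  bias=+0
  edge (4, 0)→(5, 6): d=(1,6) right/bottom  bias=-1
  edge (5, 6)→(2, 6): d=(-3,0) right/bottom  bias=-1
    (1,1)@(3, 3): e=[0,9,9] → #  [on edge]
    (2,1)@(5, 3): e=[12,-3,9] → ·
    (1,2)@(3, 5): e=[4,11,3] → #
    (2,2)@(5, 5): e=[16,-1,3] → ·
    (1,3)@(3, 7): e=[8,13,-3] → ·
    (0,4)@(1, 9): e=[0,27,-9] → ·  [on edge]
  covered (2 px):
    · · · · · · ·
    · # · · · · ·
    · # · · · · ·
    · · · · · · ·
    · · · · · · ·

Answer: [9,9,0]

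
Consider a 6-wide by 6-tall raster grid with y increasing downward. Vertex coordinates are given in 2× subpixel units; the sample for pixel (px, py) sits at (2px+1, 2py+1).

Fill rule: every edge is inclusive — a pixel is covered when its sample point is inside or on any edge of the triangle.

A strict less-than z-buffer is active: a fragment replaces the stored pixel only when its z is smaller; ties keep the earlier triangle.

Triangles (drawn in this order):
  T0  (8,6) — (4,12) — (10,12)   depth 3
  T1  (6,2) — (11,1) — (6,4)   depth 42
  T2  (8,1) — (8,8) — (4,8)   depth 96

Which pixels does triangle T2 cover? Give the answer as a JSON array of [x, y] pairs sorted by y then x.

T0:
  2·area = 36  (B↔C swapped to make it positive)
  edge (8, 6)→(10, 12): d=(2,6) inclusive
  edge (10, 12)→(4, 12): d=(-6,0) inclusive
  edge (4, 12)→(8, 6): d=(4,-6) inclusive
    (3,1)@(7, 3): e=[0,54,-18] → ·  [on edge]
    (3,4)@(7, 9): e=[12,18,6] → █
    (4,4)@(9, 9): e=[0,18,18] → █  [on edge]
    (5,4)@(11, 9): e=[-12,18,30] → ·
    (2,5)@(5, 11): e=[28,6,2] → █
    (5,5)@(11, 11): e=[-8,6,38] → ·
  covered (5 px):
    · · · · · ·
    · · · · · ·
    · · · · · ·
    · · · · · ·
    · · · █ █ ·
    · · █ █ █ ·
T1:
  2·area = 10
  edge (6, 2)→(11, 1): d=(5,-1) inclusive
  edge (11, 1)→(6, 4): d=(-5,3) inclusive
  edge (6, 4)→(6, 2): d=(0,-2) inclusive
    (5,0)@(11, 1): e=[0,0,10] → █  [on edge]
    (0,1)@(1, 3): e=[0,20,-10] → ·  [on edge]
    (3,1)@(7, 3): e=[6,2,2] → █
    (4,1)@(9, 3): e=[8,-4,6] → ·
    (5,1)@(11, 3): e=[10,-10,10] → ·
    (3,2)@(7, 5): e=[16,-8,2] → ·
    (0,3)@(1, 7): e=[20,0,-10] → ·  [on edge]
  covered (2 px):
    · · · · · █
    · · · █ · ·
    · · · · · ·
    · · · · · ·
    · · · · · ·
    · · · · · ·
T2:
  2·area = 28
  edge (8, 1)→(8, 8): d=(0,7) inclusive
  edge (8, 8)→(4, 8): d=(-4,0) inclusive
  edge (4, 8)→(8, 1): d=(4,-7) inclusive
    (3,1)@(7, 3): e=[7,20,1] → █
    (4,1)@(9, 3): e=[-7,20,15] → ·
    (3,2)@(7, 5): e=[7,12,9] → █
    (4,2)@(9, 5): e=[-7,12,23] → ·
    (2,3)@(5, 7): e=[21,4,3] → █
    (4,3)@(9, 7): e=[-7,4,31] → ·
    (2,4)@(5, 9): e=[21,-4,11] → ·
    (3,4)@(7, 9): e=[7,-4,25] → ·
  covered (4 px):
    · · · · · ·
    · · · █ · ·
    · · · █ · ·
    · · █ █ · ·
    · · · · · ·
    · · · · · ·

Final: [[3,1],[3,2],[2,3],[3,3]]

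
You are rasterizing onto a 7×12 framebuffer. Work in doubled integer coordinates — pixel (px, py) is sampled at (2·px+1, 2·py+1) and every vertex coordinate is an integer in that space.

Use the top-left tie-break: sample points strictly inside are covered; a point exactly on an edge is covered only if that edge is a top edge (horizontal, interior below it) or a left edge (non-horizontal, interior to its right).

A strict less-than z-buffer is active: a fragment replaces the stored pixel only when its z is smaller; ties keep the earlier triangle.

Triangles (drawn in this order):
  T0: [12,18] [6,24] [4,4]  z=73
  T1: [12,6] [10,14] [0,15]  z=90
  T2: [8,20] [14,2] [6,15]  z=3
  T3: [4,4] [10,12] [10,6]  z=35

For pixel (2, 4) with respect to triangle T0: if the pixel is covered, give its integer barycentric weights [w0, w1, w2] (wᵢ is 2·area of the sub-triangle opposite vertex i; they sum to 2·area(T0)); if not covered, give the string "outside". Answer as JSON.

T0:
  2·area = 132
  edge (12, 18)→(6, 24): d=(-6,6) right/bottom  bias=-1
  edge (6, 24)→(4, 4): d=(-2,-20) top-left  bias=+0
  edge (4, 4)→(12, 18): d=(8,14) right/bottom  bias=-1
    (2,3)@(5, 7): e=[108,14,10] → #
    (3,3)@(7, 7): e=[96,54,-18] → ·
    (2,4)@(5, 9): e=[96,10,26] → #
    (3,4)@(7, 9): e=[84,50,-2] → ·
    (2,5)@(5, 11): e=[84,6,42] → #
    (3,5)@(7, 11): e=[72,46,14] → #
    (4,5)@(9, 11): e=[60,86,-14] → ·
    (2,6)@(5, 13): e=[72,2,58] → #
    (4,6)@(9, 13): e=[48,82,2] → #
    (5,6)@(11, 13): e=[36,122,-26] → ·
    (2,7)@(5, 15): e=[60,-2,74] → ·
    (3,7)@(7, 15): e=[48,38,46] → #
    (6,8)@(13, 17): e=[0,154,-22] → ·  [on edge]
    (5,9)@(11, 19): e=[0,110,22] → ·  [on edge]
    (4,10)@(9, 21): e=[0,66,66] → ·  [on edge]
    (3,11)@(7, 23): e=[0,22,110] → ·  [on edge]
  covered (15 px):
    · · · · · · ·
    · · · · · · ·
    · · · · · · ·
    · · # · · · ·
    · · # · · · ·
    · · # # · · ·
    · · # # # · ·
    · · · # # · ·
    · · · # # # ·
    · · · # # · ·
    · · · # · · ·
    · · · · · · ·
T1:
  2·area = 78
  edge (12, 6)→(10, 14): d=(-2,8) right/bottom  bias=-1
  edge (10, 14)→(0, 15): d=(-10,1) right/bottom  bias=-1
  edge (0, 15)→(12, 6): d=(12,-9) top-left  bias=+0
    (5,3)@(11, 7): e=[6,69,3] → #
    (6,3)@(13, 7): e=[-10,67,21] → ·
    (4,4)@(9, 9): e=[18,51,9] → #
    (6,4)@(13, 9): e=[-14,47,45] → ·
    (3,5)@(7, 11): e=[30,33,15] → #
    (5,5)@(11, 11): e=[-2,29,51] → ·
    (1,6)@(3, 13): e=[58,17,3] → #
    (2,6)@(5, 13): e=[42,15,21] → #
    (5,6)@(11, 13): e=[-6,9,75] → ·
    (1,7)@(3, 15): e=[54,-3,27] → ·
    (2,7)@(5, 15): e=[38,-5,45] → ·
    (3,7)@(7, 15): e=[22,-7,63] → ·
  covered (9 px):
    · · · · · · ·
    · · · · · · ·
    · · · · · · ·
    · · · · · # ·
    · · · · # # ·
    · · · # # · ·
    · # # # # · ·
    · · · · · · ·
    · · · · · · ·
    · · · · · · ·
    · · · · · · ·
    · · · · · · ·
T2:
  2·area = 66  (B↔C swapped to make it positive)
  edge (8, 20)→(6, 15): d=(-2,-5) top-left  bias=+0
  edge (6, 15)→(14, 2): d=(8,-13) top-left  bias=+0
  edge (14, 2)→(8, 20): d=(-6,18) right/bottom  bias=-1
    (6,2)@(13, 5): e=[55,11,0] → ·  [on edge]
    (5,3)@(11, 7): e=[41,1,24] → #
    (6,3)@(13, 7): e=[51,27,-12] → ·
    (5,4)@(11, 9): e=[37,17,12] → #
    (6,4)@(13, 9): e=[47,43,-24] → ·
    (4,5)@(9, 11): e=[23,7,36] → #
    (5,5)@(11, 11): e=[33,33,0] → ·  [on edge]
    (4,6)@(9, 13): e=[19,23,24] → #
    (5,6)@(11, 13): e=[29,49,-12] → ·
    (3,7)@(7, 15): e=[5,13,48] → #
    (5,7)@(11, 15): e=[25,65,-24] → ·
    (3,8)@(7, 17): e=[1,29,36] → #
    (4,8)@(9, 17): e=[11,55,0] → ·  [on edge]
    (3,11)@(7, 23): e=[-11,77,0] → ·  [on edge]
  covered (7 px):
    · · · · · · ·
    · · · · · · ·
    · · · · · · ·
    · · · · · # ·
    · · · · · # ·
    · · · · # · ·
    · · · · # · ·
    · · · # # · ·
    · · · # · · ·
    · · · · · · ·
    · · · · · · ·
    · · · · · · ·
T3:
  2·area = 36  (B↔C swapped to make it positive)
  edge (4, 4)→(10, 6): d=(6,2) right/bottom  bias=-1
  edge (10, 6)→(10, 12): d=(0,6) right/bottom  bias=-1
  edge (10, 12)→(4, 4): d=(-6,-8) top-left  bias=+0
    (0,1)@(1, 3): e=[0,54,-18] → ·  [on edge]
    (2,2)@(5, 5): e=[4,30,2] → #
    (3,2)@(7, 5): e=[0,18,18] → ·  [on edge]
    (2,3)@(5, 7): e=[16,30,-10] → ·
    (3,3)@(7, 7): e=[12,18,6] → #
    (4,3)@(9, 7): e=[8,6,22] → #
    (5,3)@(11, 7): e=[4,-6,38] → ·
    (6,3)@(13, 7): e=[0,-18,54] → ·  [on edge]
    (3,4)@(7, 9): e=[24,18,-6] → ·
    (4,4)@(9, 9): e=[20,6,10] → #
    (5,4)@(11, 9): e=[16,-6,26] → ·
    (4,5)@(9, 11): e=[32,6,-2] → ·
  covered (4 px):
    · · · · · · ·
    · · · · · · ·
    · · # · · · ·
    · · · # # · ·
    · · · · # · ·
    · · · · · · ·
    · · · · · · ·
    · · · · · · ·
    · · · · · · ·
    · · · · · · ·
    · · · · · · ·
    · · · · · · ·

Final: [10,26,96]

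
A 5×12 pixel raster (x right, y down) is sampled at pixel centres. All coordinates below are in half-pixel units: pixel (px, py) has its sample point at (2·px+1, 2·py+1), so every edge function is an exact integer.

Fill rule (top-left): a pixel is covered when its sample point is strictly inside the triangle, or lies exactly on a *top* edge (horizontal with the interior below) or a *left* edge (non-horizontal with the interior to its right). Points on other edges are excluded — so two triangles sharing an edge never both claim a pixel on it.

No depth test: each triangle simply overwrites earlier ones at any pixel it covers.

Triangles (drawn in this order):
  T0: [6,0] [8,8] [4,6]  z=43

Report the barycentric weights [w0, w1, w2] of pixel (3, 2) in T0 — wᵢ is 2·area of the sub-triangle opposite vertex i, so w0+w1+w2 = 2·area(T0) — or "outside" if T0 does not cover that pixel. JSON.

T0:
  2·area = 28
  edge (6, 0)→(8, 8): d=(2,8) right/bottom  bias=-1
  edge (8, 8)→(4, 6): d=(-4,-2) top-left  bias=+0
  edge (4, 6)→(6, 0): d=(2,-6) top-left  bias=+0
    (2,1)@(5, 3): e=[14,14,0] → X  [on edge]
    (3,1)@(7, 3): e=[-2,18,12] → .
    (2,2)@(5, 5): e=[18,6,4] → X
    (3,2)@(7, 5): e=[2,10,16] → X
    (4,2)@(9, 5): e=[-14,14,28] → .
    (2,3)@(5, 7): e=[22,-2,8] → .
    (3,3)@(7, 7): e=[6,2,20] → X
    (4,3)@(9, 7): e=[-10,6,32] → .
    (1,4)@(3, 9): e=[42,-14,0] → .  [on edge]
    (3,4)@(7, 9): e=[10,-6,24] → .
    (0,7)@(1, 15): e=[70,-42,0] → .  [on edge]
  covered (4 px):
    . . . . .
    . . X . .
    . . X X .
    . . . X .
    . . . . .
    . . . . .
    . . . . .
    . . . . .
    . . . . .
    . . . . .
    . . . . .
    . . . . .

Result: [10,16,2]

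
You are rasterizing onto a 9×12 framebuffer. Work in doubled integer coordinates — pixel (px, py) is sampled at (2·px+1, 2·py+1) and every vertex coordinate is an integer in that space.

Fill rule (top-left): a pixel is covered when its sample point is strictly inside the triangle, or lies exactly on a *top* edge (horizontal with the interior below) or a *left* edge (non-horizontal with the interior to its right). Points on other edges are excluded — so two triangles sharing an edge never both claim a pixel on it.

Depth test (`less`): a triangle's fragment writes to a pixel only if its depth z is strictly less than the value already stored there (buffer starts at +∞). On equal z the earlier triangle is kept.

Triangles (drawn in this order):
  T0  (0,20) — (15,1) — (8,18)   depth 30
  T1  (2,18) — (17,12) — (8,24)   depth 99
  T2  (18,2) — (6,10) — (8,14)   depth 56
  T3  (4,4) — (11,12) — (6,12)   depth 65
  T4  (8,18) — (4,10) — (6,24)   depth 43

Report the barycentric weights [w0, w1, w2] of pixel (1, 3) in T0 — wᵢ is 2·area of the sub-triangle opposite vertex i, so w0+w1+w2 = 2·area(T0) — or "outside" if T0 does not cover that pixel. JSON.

T0:
  2·area = 122
  edge (0, 20)→(15, 1): d=(15,-19) top-left  bias=+0
  edge (15, 1)→(8, 18): d=(-7,17) right/bottom  bias=-1
  edge (8, 18)→(0, 20): d=(-8,2) right/bottom  bias=-1
    (7,0)@(15, 1): e=[0,0,122] → ·  [on edge]
    (6,2)@(13, 5): e=[22,6,94] → #
    (7,2)@(15, 5): e=[60,-28,90] → ·
    (5,3)@(11, 7): e=[14,26,82] → #
    (6,3)@(13, 7): e=[52,-8,78] → ·
    (4,4)@(9, 9): e=[6,46,70] → #
    (6,4)@(13, 9): e=[82,-22,62] → ·
    (4,5)@(9, 11): e=[36,32,54] → #
    (5,5)@(11, 11): e=[74,-2,50] → ·
    (3,6)@(7, 13): e=[28,52,42] → #
    (5,6)@(11, 13): e=[104,-16,34] → ·
    (2,7)@(5, 15): e=[20,72,30] → #
  covered (15 px):
    · · · · · · · · ·
    · · · · · · · · ·
    · · · · · · # · ·
    · · · · · # · · ·
    · · · · # # · · ·
    · · · · # · · · ·
    · · · # # · · · ·
    · · # # # · · · ·
    · # # # · · · · ·
    # # · · · · · · ·
    · · · · · · · · ·
    · · · · · · · · ·
T1:
  2·area = 126
  edge (2, 18)→(17, 12): d=(15,-6) top-left  bias=+0
  edge (17, 12)→(8, 24): d=(-9,12) right/bottom  bias=-1
  edge (8, 24)→(2, 18): d=(-6,-6) top-left  bias=+0
    (7,6)@(15, 13): e=[3,15,108] → #
    (8,6)@(17, 13): e=[15,-9,120] → ·
    (5,7)@(11, 15): e=[9,45,72] → #
    (6,7)@(13, 15): e=[21,21,84] → #
    (7,7)@(15, 15): e=[33,-3,96] → ·
    (0,8)@(1, 17): e=[-21,147,0] → ·  [on edge]
    (2,8)@(5, 17): e=[3,99,24] → #
    (3,8)@(7, 17): e=[15,75,36] → #
    (4,8)@(9, 17): e=[27,51,48] → #
    (7,8)@(15, 17): e=[63,-21,84] → ·
    (1,9)@(3, 19): e=[21,105,0] → #  [on edge]
    (6,9)@(13, 19): e=[81,-15,60] → ·
    (2,10)@(5, 21): e=[63,63,0] → #  [on edge]
    (3,11)@(7, 23): e=[105,21,0] → #  [on edge]
  covered (17 px):
    · · · · · · · · ·
    · · · · · · · · ·
    · · · · · · · · ·
    · · · · · · · · ·
    · · · · · · · · ·
    · · · · · · · · ·
    · · · · · · · # ·
    · · · · · # # · ·
    · · # # # # # · ·
    · # # # # # · · ·
    · · # # # · · · ·
    · · · # · · · · ·
T2:
  2·area = 64  (B↔C swapped to make it positive)
  edge (18, 2)→(8, 14): d=(-10,12) right/bottom  bias=-1
  edge (8, 14)→(6, 10): d=(-2,-4) top-left  bias=+0
  edge (6, 10)→(18, 2): d=(12,-8) top-left  bias=+0
    (8,1)@(17, 3): e=[2,58,4] → #
    (7,2)@(15, 5): e=[6,46,12] → #
    (8,2)@(17, 5): e=[-18,54,28] → ·
    (5,3)@(11, 7): e=[34,26,4] → #
    (6,3)@(13, 7): e=[10,34,20] → #
    (7,3)@(15, 7): e=[-14,42,36] → ·
    (4,4)@(9, 9): e=[38,14,12] → #
    (6,4)@(13, 9): e=[-10,30,44] → ·
    (3,5)@(7, 11): e=[42,2,20] → #
    (5,5)@(11, 11): e=[-6,18,52] → ·
    (3,6)@(7, 13): e=[22,-2,44] → ·
    (4,6)@(9, 13): e=[-2,6,60] → ·
  covered (8 px):
    · · · · · · · · ·
    · · · · · · · · #
    · · · · · · · # ·
    · · · · · # # · ·
    · · · · # # · · ·
    · · · # # · · · ·
    · · · · · · · · ·
    · · · · · · · · ·
    · · · · · · · · ·
    · · · · · · · · ·
    · · · · · · · · ·
    · · · · · · · · ·
T3:
  2·area = 40
  edge (4, 4)→(11, 12): d=(7,8) right/bottom  bias=-1
  edge (11, 12)→(6, 12): d=(-5,0) right/bottom  bias=-1
  edge (6, 12)→(4, 4): d=(-2,-8) top-left  bias=+0
    (2,3)@(5, 7): e=[13,25,2] → #
    (3,3)@(7, 7): e=[-3,25,18] → ·
    (2,4)@(5, 9): e=[27,15,-2] → ·
    (3,4)@(7, 9): e=[11,15,14] → #
    (4,4)@(9, 9): e=[-5,15,30] → ·
    (3,5)@(7, 11): e=[25,5,10] → #
    (4,5)@(9, 11): e=[9,5,26] → #
    (5,5)@(11, 11): e=[-7,5,42] → ·
    (3,6)@(7, 13): e=[39,-5,6] → ·
    (4,6)@(9, 13): e=[23,-5,22] → ·
  covered (4 px):
    · · · · · · · · ·
    · · · · · · · · ·
    · · · · · · · · ·
    · · # · · · · · ·
    · · · # · · · · ·
    · · · # # · · · ·
    · · · · · · · · ·
    · · · · · · · · ·
    · · · · · · · · ·
    · · · · · · · · ·
    · · · · · · · · ·
    · · · · · · · · ·
T4:
  2·area = 40  (B↔C swapped to make it positive)
  edge (8, 18)→(6, 24): d=(-2,6) right/bottom  bias=-1
  edge (6, 24)→(4, 10): d=(-2,-14) top-left  bias=+0
  edge (4, 10)→(8, 18): d=(4,8) right/bottom  bias=-1
    (1,1)@(3, 3): e=[60,0,-20] → ·  [on edge]
    (6,1)@(13, 3): e=[0,140,-100] → ·  [on edge]
    (5,4)@(11, 9): e=[0,100,-60] → ·  [on edge]
    (2,6)@(5, 13): e=[28,8,4] → #
    (3,6)@(7, 13): e=[16,36,-12] → ·
    (2,7)@(5, 15): e=[24,4,12] → #
    (3,7)@(7, 15): e=[12,32,-4] → ·
    (4,7)@(9, 15): e=[0,60,-20] → ·  [on edge]
    (2,8)@(5, 17): e=[20,0,20] → #  [on edge]
    (3,8)@(7, 17): e=[8,28,4] → #
    (4,8)@(9, 17): e=[-4,56,-12] → ·
    (2,9)@(5, 19): e=[16,-4,28] → ·
    (3,10)@(7, 21): e=[0,20,20] → ·  [on edge]
  covered (5 px):
    · · · · · · · · ·
    · · · · · · · · ·
    · · · · · · · · ·
    · · · · · · · · ·
    · · · · · · · · ·
    · · · · · · · · ·
    · · # · · · · · ·
    · · # · · · · · ·
    · · # # · · · · ·
    · · · # · · · · ·
    · · · · · · · · ·
    · · · · · · · · ·

Answer: "outside"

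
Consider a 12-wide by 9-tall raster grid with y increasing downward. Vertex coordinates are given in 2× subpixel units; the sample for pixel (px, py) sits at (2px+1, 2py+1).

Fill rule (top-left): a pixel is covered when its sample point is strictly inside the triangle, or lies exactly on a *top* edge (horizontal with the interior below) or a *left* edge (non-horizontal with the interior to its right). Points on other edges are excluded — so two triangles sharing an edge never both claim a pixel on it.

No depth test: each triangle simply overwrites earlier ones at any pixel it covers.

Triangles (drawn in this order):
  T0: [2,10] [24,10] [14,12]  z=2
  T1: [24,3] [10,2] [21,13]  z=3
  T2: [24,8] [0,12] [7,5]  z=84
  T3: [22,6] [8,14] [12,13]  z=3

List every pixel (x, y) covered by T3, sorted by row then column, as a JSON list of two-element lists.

T0:
  2·area = 44
  edge (2, 10)→(24, 10): d=(22,0) top-left  bias=+0
  edge (24, 10)→(14, 12): d=(-10,2) right/bottom  bias=-1
  edge (14, 12)→(2, 10): d=(-12,-2) top-left  bias=+0
    (4,5)@(9, 11): e=[22,20,2] → X
    (5,5)@(11, 11): e=[22,16,6] → X
    (6,5)@(13, 11): e=[22,12,10] → X
    (7,5)@(15, 11): e=[22,8,14] → X
    (8,5)@(17, 11): e=[22,4,18] → X
    (9,5)@(19, 11): e=[22,0,22] → .  [on edge]
    (4,6)@(9, 13): e=[66,0,-22] → .  [on edge]
    (5,6)@(11, 13): e=[66,-4,-18] → .
    (6,6)@(13, 13): e=[66,-8,-14] → .
    (7,6)@(15, 13): e=[66,-12,-10] → .
    (8,6)@(17, 13): e=[66,-16,-6] → .
  covered (5 px):
    . . . . . . . . . . . .
    . . . . . . . . . . . .
    . . . . . . . . . . . .
    . . . . . . . . . . . .
    . . . . . . . . . . . .
    . . . . X X X X X . . .
    . . . . . . . . . . . .
    . . . . . . . . . . . .
    . . . . . . . . . . . .
T1:
  2·area = 143  (B↔C swapped to make it positive)
  edge (24, 3)→(21, 13): d=(-3,10) right/bottom  bias=-1
  edge (21, 13)→(10, 2): d=(-11,-11) top-left  bias=+0
  edge (10, 2)→(24, 3): d=(14,1) right/bottom  bias=-1
    (4,0)@(9, 1): e=[156,0,-13] → .  [on edge]
    (5,1)@(11, 3): e=[130,0,13] → X  [on edge]
    (6,1)@(13, 3): e=[110,22,11] → X
    (7,1)@(15, 3): e=[90,44,9] → X
    (8,1)@(17, 3): e=[70,66,7] → X
    (9,1)@(19, 3): e=[50,88,5] → X
    (10,1)@(21, 3): e=[30,110,3] → X
    (11,1)@(23, 3): e=[10,132,1] → X
    (5,2)@(11, 5): e=[124,-22,41] → .
    (6,2)@(13, 5): e=[104,0,39] → X  [on edge]
    (6,3)@(13, 7): e=[98,-22,67] → .
    (7,3)@(15, 7): e=[78,0,65] → X  [on edge]
    (8,4)@(17, 9): e=[52,0,91] → X  [on edge]
    (9,5)@(19, 11): e=[26,0,117] → X  [on edge]
    (10,6)@(21, 13): e=[0,0,143] → .  [on edge]
    (11,7)@(23, 15): e=[-26,0,169] → .  [on edge]
  covered (22 px):
    . . . . . . . . . . . .
    . . . . . X X X X X X X
    . . . . . . X X X X X X
    . . . . . . . X X X X .
    . . . . . . . . X X X .
    . . . . . . . . . X X .
    . . . . . . . . . . . .
    . . . . . . . . . . . .
    . . . . . . . . . . . .
T2:
  2·area = 140
  edge (24, 8)→(0, 12): d=(-24,4) right/bottom  bias=-1
  edge (0, 12)→(7, 5): d=(7,-7) top-left  bias=+0
  edge (7, 5)→(24, 8): d=(17,3) right/bottom  bias=-1
    (5,0)@(11, 1): e=[220,0,-80] → .  [on edge]
    (4,1)@(9, 3): e=[180,0,-40] → .  [on edge]
    (3,2)@(7, 5): e=[140,0,0] → .  [on edge]
    (2,3)@(5, 7): e=[100,0,40] → X  [on edge]
    (3,3)@(7, 7): e=[92,14,34] → X
    (4,3)@(9, 7): e=[84,28,28] → X
    (5,3)@(11, 7): e=[76,42,22] → X
    (6,3)@(13, 7): e=[68,56,16] → X
    (7,3)@(15, 7): e=[60,70,10] → X
    (8,3)@(17, 7): e=[52,84,4] → X
    (9,3)@(19, 7): e=[44,98,-2] → .
    (1,4)@(3, 9): e=[60,0,80] → X  [on edge]
    (0,5)@(1, 11): e=[20,0,120] → X  [on edge]
  covered (18 px):
    . . . . . . . . . . . .
    . . . . . . . . . . . .
    . . . . . . . . . . . .
    . . X X X X X X X . . .
    . X X X X X X X X . . .
    X X X . . . . . . . . .
    . . . . . . . . . . . .
    . . . . . . . . . . . .
    . . . . . . . . . . . .
T3:
  2·area = 18  (B↔C swapped to make it positive)
  edge (22, 6)→(12, 13): d=(-10,7) right/bottom  bias=-1
  edge (12, 13)→(8, 14): d=(-4,1) right/bottom  bias=-1
  edge (8, 14)→(22, 6): d=(14,-8) top-left  bias=+0
    (8,4)@(17, 9): e=[5,11,2] → X
    (9,4)@(19, 9): e=[-9,9,18] → .
    (8,5)@(17, 11): e=[-15,3,30] → .
    (5,6)@(11, 13): e=[7,1,10] → X
    (6,6)@(13, 13): e=[-7,-1,26] → .
    (5,7)@(11, 15): e=[-13,-7,38] → .
  covered (2 px):
    . . . . . . . . . . . .
    . . . . . . . . . . . .
    . . . . . . . . . . . .
    . . . . . . . . . . . .
    . . . . . . . . X . . .
    . . . . . . . . . . . .
    . . . . . X . . . . . .
    . . . . . . . . . . . .
    . . . . . . . . . . . .

Result: [[8,4],[5,6]]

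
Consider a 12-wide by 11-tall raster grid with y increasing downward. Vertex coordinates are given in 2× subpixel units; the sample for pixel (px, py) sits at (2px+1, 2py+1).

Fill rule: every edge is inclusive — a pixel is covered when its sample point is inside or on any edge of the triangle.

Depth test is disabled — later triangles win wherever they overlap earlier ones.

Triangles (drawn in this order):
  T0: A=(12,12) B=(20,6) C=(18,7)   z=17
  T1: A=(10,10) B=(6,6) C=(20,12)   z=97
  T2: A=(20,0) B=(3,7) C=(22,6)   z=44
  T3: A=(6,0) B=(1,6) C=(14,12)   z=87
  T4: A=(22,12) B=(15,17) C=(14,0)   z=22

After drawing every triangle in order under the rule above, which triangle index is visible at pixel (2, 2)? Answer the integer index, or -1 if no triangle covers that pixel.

T0:
  2·area = 4  (B↔C swapped to make it positive)
  edge (12, 12)→(18, 7): d=(6,-5) inclusive
  edge (18, 7)→(20, 6): d=(2,-1) inclusive
  edge (20, 6)→(12, 12): d=(-8,6) inclusive
  covered (0 px):
    · · · · · · · · · · · ·
    · · · · · · · · · · · ·
    · · · · · · · · · · · ·
    · · · · · · · · · · · ·
    · · · · · · · · · · · ·
    · · · · · · · · · · · ·
    · · · · · · · · · · · ·
    · · · · · · · · · · · ·
    · · · · · · · · · · · ·
    · · · · · · · · · · · ·
    · · · · · · · · · · · ·
T1:
  2·area = 32
  edge (10, 10)→(6, 6): d=(-4,-4) inclusive
  edge (6, 6)→(20, 12): d=(14,6) inclusive
  edge (20, 12)→(10, 10): d=(-10,-2) inclusive
    (0,0)@(1, 1): e=[0,-40,72] → ·  [on edge]
    (1,1)@(3, 3): e=[0,-24,56] → ·  [on edge]
    (2,2)@(5, 5): e=[0,-8,40] → ·  [on edge]
    (3,3)@(7, 7): e=[0,8,24] → █  [on edge]
    (4,3)@(9, 7): e=[8,-4,28] → ·
    (2,4)@(5, 9): e=[-16,48,0] → ·  [on edge]
    (3,4)@(7, 9): e=[-8,36,4] → ·
    (4,4)@(9, 9): e=[0,24,8] → █  [on edge]
    (5,4)@(11, 9): e=[8,12,12] → █
    (6,4)@(13, 9): e=[16,0,16] → █  [on edge]
    (7,4)@(15, 9): e=[24,-12,20] → ·
    (4,5)@(9, 11): e=[-8,52,-12] → ·
    (5,5)@(11, 11): e=[0,40,-8] → ·  [on edge]
    (7,5)@(15, 11): e=[16,16,0] → █  [on edge]
    (6,6)@(13, 13): e=[0,56,-24] → ·  [on edge]
    (7,7)@(15, 15): e=[0,72,-40] → ·  [on edge]
    (8,8)@(17, 17): e=[0,88,-56] → ·  [on edge]
    (9,9)@(19, 19): e=[0,104,-72] → ·  [on edge]
    (10,10)@(21, 21): e=[0,120,-88] → ·  [on edge]
  covered (6 px):
    · · · · · · · · · · · ·
    · · · · · · · · · · · ·
    · · · · · · · · · · · ·
    · · · █ · · · · · · · ·
    · · · · █ █ █ · · · · ·
    · · · · · · · █ █ · · ·
    · · · · · · · · · · · ·
    · · · · · · · · · · · ·
    · · · · · · · · · · · ·
    · · · · · · · · · · · ·
    · · · · · · · · · · · ·
T2:
  2·area = 116  (B↔C swapped to make it positive)
  edge (20, 0)→(22, 6): d=(2,6) inclusive
  edge (22, 6)→(3, 7): d=(-19,1) inclusive
  edge (3, 7)→(20, 0): d=(17,-7) inclusive
    (9,0)@(19, 1): e=[8,98,10] → █
    (10,0)@(21, 1): e=[-4,96,24] → ·
    (6,1)@(13, 3): e=[48,66,2] → █
    (7,1)@(15, 3): e=[36,64,16] → █
    (8,1)@(17, 3): e=[24,62,30] → █
    (10,1)@(21, 3): e=[0,58,58] → █  [on edge]
    (11,1)@(23, 3): e=[-12,56,72] → ·
    (4,2)@(9, 5): e=[76,32,8] → █
    (5,2)@(11, 5): e=[64,30,22] → █
    (11,2)@(23, 5): e=[-8,18,106] → ·
    (1,3)@(3, 7): e=[116,0,0] → █  [on edge]
    (2,3)@(5, 7): e=[104,-2,14] → ·
    (11,4)@(23, 9): e=[0,-58,174] → ·  [on edge]
  covered (14 px):
    · · · · · · · · · █ · ·
    · · · · · · █ █ █ █ █ ·
    · · · · █ █ █ █ █ █ █ ·
    · █ · · · · · · · · · ·
    · · · · · · · · · · · ·
    · · · · · · · · · · · ·
    · · · · · · · · · · · ·
    · · · · · · · · · · · ·
    · · · · · · · · · · · ·
    · · · · · · · · · · · ·
    · · · · · · · · · · · ·
T3:
  2·area = 108  (B↔C swapped to make it positive)
  edge (6, 0)→(14, 12): d=(8,12) inclusive
  edge (14, 12)→(1, 6): d=(-13,-6) inclusive
  edge (1, 6)→(6, 0): d=(5,-6) inclusive
    (2,1)@(5, 3): e=[36,63,9] → █
    (3,1)@(7, 3): e=[12,75,21] → █
    (4,1)@(9, 3): e=[-12,87,33] → ·
    (1,2)@(3, 5): e=[76,25,7] → █
    (4,2)@(9, 5): e=[4,61,43] → █
    (5,2)@(11, 5): e=[-20,73,55] → ·
    (1,3)@(3, 7): e=[92,-1,17] → ·
    (2,3)@(5, 7): e=[68,11,29] → █
    (5,3)@(11, 7): e=[-4,47,65] → ·
    (2,4)@(5, 9): e=[84,-15,39] → ·
    (3,4)@(7, 9): e=[60,-3,51] → ·
    (4,4)@(9, 9): e=[36,9,63] → █
  covered (12 px):
    · · · · · · · · · · · ·
    · · █ █ · · · · · · · ·
    · █ █ █ █ · · · · · · ·
    · · █ █ █ · · · · · · ·
    · · · · █ █ · · · · · ·
    · · · · · · █ · · · · ·
    · · · · · · · · · · · ·
    · · · · · · · · · · · ·
    · · · · · · · · · · · ·
    · · · · · · · · · · · ·
    · · · · · · · · · · · ·
T4:
  2·area = 124
  edge (22, 12)→(15, 17): d=(-7,5) inclusive
  edge (15, 17)→(14, 0): d=(-1,-17) inclusive
  edge (14, 0)→(22, 12): d=(8,12) inclusive
    (7,1)@(15, 3): e=[98,14,12] → █
    (8,1)@(17, 3): e=[88,48,-12] → ·
    (7,2)@(15, 5): e=[84,12,28] → █
    (8,2)@(17, 5): e=[74,46,4] → █
    (9,2)@(19, 5): e=[64,80,-20] → ·
    (7,3)@(15, 7): e=[70,10,44] → █
    (9,3)@(19, 7): e=[50,78,-4] → ·
    (7,4)@(15, 9): e=[56,8,60] → █
    (9,4)@(19, 9): e=[36,76,12] → █
    (10,4)@(21, 9): e=[26,110,-12] → ·
    (7,5)@(15, 11): e=[42,6,76] → █
    (10,5)@(21, 11): e=[12,108,4] → █
    (7,8)@(15, 17): e=[0,0,124] → █  [on edge]
  covered (18 px):
    · · · · · · · · · · · ·
    · · · · · · · █ · · · ·
    · · · · · · · █ █ · · ·
    · · · · · · · █ █ · · ·
    · · · · · · · █ █ █ · ·
    · · · · · · · █ █ █ █ ·
    · · · · · · · █ █ █ · ·
    · · · · · · · █ █ · · ·
    · · · · · · · █ · · · ·
    · · · · · · · · · · · ·
    · · · · · · · · · · · ·

Z-buffer (winner per pixel, '.' = empty):
  . . . . . . . . . 2 . .
  . . 3 3 . . 2 4 2 2 2 .
  . 3 3 3 3 2 2 4 4 2 2 .
  . 2 3 3 3 . . 4 4 . . .
  . . . . 3 3 1 4 4 4 . .
  . . . . . . 3 4 4 4 4 .
  . . . . . . . 4 4 4 . .
  . . . . . . . 4 4 . . .
  . . . . . . . 4 . . . .
  . . . . . . . . . . . .
  . . . . . . . . . . . .

Result: 3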